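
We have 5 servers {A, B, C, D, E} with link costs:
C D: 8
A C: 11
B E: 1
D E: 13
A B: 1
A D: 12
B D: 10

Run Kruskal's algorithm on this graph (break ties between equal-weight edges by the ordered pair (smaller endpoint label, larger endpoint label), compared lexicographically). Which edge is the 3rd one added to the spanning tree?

C-D

Kruskal's algorithm — process edges by increasing weight (ties by edge label):
A B (1): add. Components now {A,B} {C} {D} {E}
B E (1): add. Components now {A,B,E} {C} {D}
C D (8): add. Components now {A,B,E} {C,D}
B D (10): add. Components now {A,B,C,D,E}
The 3rd edge added is C D.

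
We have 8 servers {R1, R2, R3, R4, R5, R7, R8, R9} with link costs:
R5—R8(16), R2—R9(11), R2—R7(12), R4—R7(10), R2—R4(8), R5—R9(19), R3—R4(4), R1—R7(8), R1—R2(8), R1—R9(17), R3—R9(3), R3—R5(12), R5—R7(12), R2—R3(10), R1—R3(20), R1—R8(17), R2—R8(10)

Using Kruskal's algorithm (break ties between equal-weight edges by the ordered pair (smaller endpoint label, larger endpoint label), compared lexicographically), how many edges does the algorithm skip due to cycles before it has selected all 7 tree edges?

4

Sort edges by weight, then run Kruskal:
R3—R9 (3): add — endpoints in different components.
R3—R4 (4): add — endpoints in different components.
R1—R2 (8): add — endpoints in different components.
R1—R7 (8): add — endpoints in different components.
R2—R4 (8): add — endpoints in different components.
R2—R3 (10): skip — R3 and R2 already connected.
R2—R8 (10): add — endpoints in different components.
R4—R7 (10): skip — R4 and R7 already connected.
R2—R9 (11): skip — R2 and R9 already connected.
R2—R7 (12): skip — R2 and R7 already connected.
R3—R5 (12): add — endpoints in different components.
Edges rejected before the tree was complete: 4.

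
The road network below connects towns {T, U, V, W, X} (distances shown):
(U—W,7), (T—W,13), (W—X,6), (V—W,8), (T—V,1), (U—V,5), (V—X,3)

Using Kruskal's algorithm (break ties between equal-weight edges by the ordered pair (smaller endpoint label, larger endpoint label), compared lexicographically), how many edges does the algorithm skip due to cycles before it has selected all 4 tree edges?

0

Kruskal's algorithm — process edges by increasing weight (ties by edge label):
T—V (1): add — endpoints in different components.
V—X (3): add — endpoints in different components.
U—V (5): add — endpoints in different components.
W—X (6): add — endpoints in different components.
Edges rejected before the tree was complete: 0.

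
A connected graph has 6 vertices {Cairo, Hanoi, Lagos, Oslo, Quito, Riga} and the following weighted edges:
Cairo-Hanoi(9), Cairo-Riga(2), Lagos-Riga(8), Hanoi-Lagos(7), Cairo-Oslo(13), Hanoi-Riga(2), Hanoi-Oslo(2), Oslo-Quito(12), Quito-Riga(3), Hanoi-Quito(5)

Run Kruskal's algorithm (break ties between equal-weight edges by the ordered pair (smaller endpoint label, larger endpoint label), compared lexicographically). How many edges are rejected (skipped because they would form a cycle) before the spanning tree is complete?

Sort edges by weight, then run Kruskal:
Cairo-Riga (2): add — endpoints in different components.
Hanoi-Oslo (2): add — endpoints in different components.
Hanoi-Riga (2): add — endpoints in different components.
Quito-Riga (3): add — endpoints in different components.
Hanoi-Quito (5): skip — Hanoi and Quito already connected.
Hanoi-Lagos (7): add — endpoints in different components.
Edges rejected before the tree was complete: 1.

1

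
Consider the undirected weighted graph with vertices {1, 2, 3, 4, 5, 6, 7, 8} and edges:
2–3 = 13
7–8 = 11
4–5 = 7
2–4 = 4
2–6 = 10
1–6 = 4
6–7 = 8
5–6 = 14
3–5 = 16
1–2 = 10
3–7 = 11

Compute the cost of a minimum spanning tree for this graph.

55

Grow the tree from 3 using Prim:
Step 1: frontier [3–7 11, 2–3 13, 3–5 16] → take 3–7 (11); add 7.
Step 2: frontier [2–3 13, 3–5 16, 6–7 8, 7–8 11] → take 6–7 (8); add 6.
Step 3: frontier [2–3 13, 3–5 16, 1–6 4, 2–6 10, 5–6 14, 7–8 11] → take 1–6 (4); add 1.
Step 4: frontier [1–2 10, 2–3 13, 3–5 16, 2–6 10, 5–6 14, 7–8 11] → take 1–2 (10); add 2.
Step 5: frontier [2–4 4, 3–5 16, 5–6 14, 7–8 11] → take 2–4 (4); add 4.
Step 6: frontier [3–5 16, 4–5 7, 5–6 14, 7–8 11] → take 4–5 (7); add 5.
Step 7: frontier [7–8 11] → take 7–8 (11); add 8.
MST edges: 3–7, 6–7, 1–6, 1–2, 2–4, 4–5, 7–8; total weight 11+8+4+10+4+7+11 = 55.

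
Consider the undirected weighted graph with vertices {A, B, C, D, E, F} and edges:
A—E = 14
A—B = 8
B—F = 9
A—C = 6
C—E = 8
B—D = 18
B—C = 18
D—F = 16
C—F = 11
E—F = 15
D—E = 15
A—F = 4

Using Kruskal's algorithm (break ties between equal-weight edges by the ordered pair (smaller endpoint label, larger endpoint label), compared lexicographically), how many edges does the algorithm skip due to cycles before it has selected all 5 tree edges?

Sort edges by weight, then run Kruskal:
A—F (4): add. Components now {A,F} {B} {C} {D} {E}
A—C (6): add. Components now {A,C,F} {B} {D} {E}
A—B (8): add. Components now {A,B,C,F} {D} {E}
C—E (8): add. Components now {A,B,C,E,F} {D}
B—F (9): skip — B and F already connected.
C—F (11): skip — C and F already connected.
A—E (14): skip — A and E already connected.
D—E (15): add. Components now {A,B,C,D,E,F}
Edges rejected before the tree was complete: 3.

3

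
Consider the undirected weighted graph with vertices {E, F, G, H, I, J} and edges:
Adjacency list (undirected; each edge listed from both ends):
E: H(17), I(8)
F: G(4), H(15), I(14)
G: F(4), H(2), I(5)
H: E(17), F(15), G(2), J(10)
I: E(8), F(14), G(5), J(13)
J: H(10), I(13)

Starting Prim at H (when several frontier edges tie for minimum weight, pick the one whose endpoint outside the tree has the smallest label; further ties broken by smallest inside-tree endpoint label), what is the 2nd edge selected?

F-G

Prim, starting at H.
Step 1: cheapest edge leaving the tree is G H (2); add G.
Step 2: cheapest edge leaving the tree is F G (4); add F.
Step 3: cheapest edge leaving the tree is G I (5); add I.
Step 4: cheapest edge leaving the tree is E I (8); add E.
Step 5: cheapest edge leaving the tree is H J (10); add J.
The 2nd edge added is F G.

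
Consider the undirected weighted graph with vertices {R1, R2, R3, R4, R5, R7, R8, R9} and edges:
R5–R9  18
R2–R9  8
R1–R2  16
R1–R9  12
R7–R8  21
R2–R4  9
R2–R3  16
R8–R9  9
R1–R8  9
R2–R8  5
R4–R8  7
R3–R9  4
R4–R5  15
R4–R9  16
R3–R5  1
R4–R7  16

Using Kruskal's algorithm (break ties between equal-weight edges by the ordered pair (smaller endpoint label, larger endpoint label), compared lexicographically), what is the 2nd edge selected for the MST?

R3-R9

Kruskal: consider edges lightest-first.
R3–R5 (1): add — endpoints in different components.
R3–R9 (4): add — endpoints in different components.
R2–R8 (5): add — endpoints in different components.
R4–R8 (7): add — endpoints in different components.
R2–R9 (8): add — endpoints in different components.
R1–R8 (9): add — endpoints in different components.
R2–R4 (9): skip — R4 and R2 already connected.
R8–R9 (9): skip — R9 and R8 already connected.
R1–R9 (12): skip — R1 and R9 already connected.
R4–R5 (15): skip — R5 and R4 already connected.
R1–R2 (16): skip — R1 and R2 already connected.
R2–R3 (16): skip — R3 and R2 already connected.
R4–R7 (16): add — endpoints in different components.
The 2nd edge added is R3–R9.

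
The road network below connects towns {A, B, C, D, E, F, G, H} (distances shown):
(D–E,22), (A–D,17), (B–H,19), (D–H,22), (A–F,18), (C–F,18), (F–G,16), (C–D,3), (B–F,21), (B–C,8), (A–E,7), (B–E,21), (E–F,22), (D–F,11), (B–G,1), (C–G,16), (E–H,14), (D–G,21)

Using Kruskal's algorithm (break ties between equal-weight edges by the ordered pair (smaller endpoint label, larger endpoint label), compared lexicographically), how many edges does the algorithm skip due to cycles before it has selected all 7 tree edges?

2

Kruskal: consider edges lightest-first.
B–G (1): add — endpoints in different components.
C–D (3): add — endpoints in different components.
A–E (7): add — endpoints in different components.
B–C (8): add — endpoints in different components.
D–F (11): add — endpoints in different components.
E–H (14): add — endpoints in different components.
C–G (16): skip — C and G already connected.
F–G (16): skip — F and G already connected.
A–D (17): add — endpoints in different components.
Edges rejected before the tree was complete: 2.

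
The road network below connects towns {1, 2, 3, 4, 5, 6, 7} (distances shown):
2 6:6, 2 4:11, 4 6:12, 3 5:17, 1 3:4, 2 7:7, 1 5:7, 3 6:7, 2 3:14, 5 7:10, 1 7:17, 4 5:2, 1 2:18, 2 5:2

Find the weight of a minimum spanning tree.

28

Grow the tree from 1 using Prim:
Step 1: frontier [1 3 4, 1 5 7, 1 7 17, 1 2 18] → take 1 3 (4); add 3.
Step 2: frontier [1 5 7, 1 7 17, 1 2 18, 3 6 7, 2 3 14, 3 5 17] → take 1 5 (7); add 5.
Step 3: frontier [1 7 17, 1 2 18, 3 6 7, 2 3 14, 2 5 2, 4 5 2, 5 7 10] → take 2 5 (2); add 2.
Step 4: frontier [1 7 17, 2 6 6, 2 7 7, 2 4 11, 3 6 7, 4 5 2, 5 7 10] → take 4 5 (2); add 4.
Step 5: frontier [1 7 17, 2 6 6, 2 7 7, 3 6 7, 4 6 12, 5 7 10] → take 2 6 (6); add 6.
Step 6: frontier [1 7 17, 2 7 7, 5 7 10] → take 2 7 (7); add 7.
MST edges: 1 3, 1 5, 2 5, 4 5, 2 6, 2 7; total weight 4+7+2+2+6+7 = 28.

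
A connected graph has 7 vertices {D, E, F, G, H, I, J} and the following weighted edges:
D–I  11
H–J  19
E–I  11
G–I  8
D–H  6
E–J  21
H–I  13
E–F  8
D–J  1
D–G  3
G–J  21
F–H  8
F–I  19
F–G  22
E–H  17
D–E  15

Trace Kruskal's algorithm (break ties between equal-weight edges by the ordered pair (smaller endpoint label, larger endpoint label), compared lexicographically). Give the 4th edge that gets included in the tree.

Kruskal's algorithm — process edges by increasing weight (ties by edge label):
D–J (1): add. Components now {D,J} {E} {F} {G} {H} {I}
D–G (3): add. Components now {D,G,J} {E} {F} {H} {I}
D–H (6): add. Components now {D,G,H,J} {E} {F} {I}
E–F (8): add. Components now {D,G,H,J} {E,F} {I}
F–H (8): add. Components now {D,E,F,G,H,J} {I}
G–I (8): add. Components now {D,E,F,G,H,I,J}
The 4th edge added is E–F.

E-F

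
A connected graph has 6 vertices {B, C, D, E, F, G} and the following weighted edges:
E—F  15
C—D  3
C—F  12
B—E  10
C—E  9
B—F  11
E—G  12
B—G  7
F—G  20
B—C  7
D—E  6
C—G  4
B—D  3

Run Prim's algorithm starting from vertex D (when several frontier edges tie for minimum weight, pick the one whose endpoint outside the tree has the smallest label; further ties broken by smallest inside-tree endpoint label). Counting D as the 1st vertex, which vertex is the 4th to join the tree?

Prim, starting at D.
Step 1: cheapest edge leaving the tree is B—D (3); add B.
Step 2: cheapest edge leaving the tree is C—D (3); add C.
Step 3: cheapest edge leaving the tree is C—G (4); add G.
Step 4: cheapest edge leaving the tree is D—E (6); add E.
Step 5: cheapest edge leaving the tree is B—F (11); add F.
Vertex order: D, B, C, G, E, F. The 4th vertex is G.

G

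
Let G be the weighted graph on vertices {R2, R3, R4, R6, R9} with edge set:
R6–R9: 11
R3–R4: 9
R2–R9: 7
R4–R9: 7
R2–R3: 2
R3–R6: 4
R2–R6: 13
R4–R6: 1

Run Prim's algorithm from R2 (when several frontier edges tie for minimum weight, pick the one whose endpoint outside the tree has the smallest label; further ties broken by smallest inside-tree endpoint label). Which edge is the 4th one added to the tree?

R2-R9

Prim's algorithm from R2:
Step 1: cheapest edge leaving the tree is R2–R3 (2); add R3.
Step 2: cheapest edge leaving the tree is R3–R6 (4); add R6.
Step 3: cheapest edge leaving the tree is R4–R6 (1); add R4.
Step 4: cheapest edge leaving the tree is R2–R9 (7); add R9.
The 4th edge added is R2–R9.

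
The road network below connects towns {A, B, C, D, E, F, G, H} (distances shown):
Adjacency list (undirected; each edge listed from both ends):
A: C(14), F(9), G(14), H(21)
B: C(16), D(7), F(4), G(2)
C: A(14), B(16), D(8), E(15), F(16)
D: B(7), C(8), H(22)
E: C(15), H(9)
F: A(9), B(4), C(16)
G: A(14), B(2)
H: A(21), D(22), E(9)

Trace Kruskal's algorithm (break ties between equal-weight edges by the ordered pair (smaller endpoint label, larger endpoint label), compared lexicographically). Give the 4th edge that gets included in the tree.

C-D

Sort edges by weight, then run Kruskal:
B—G (2): add — endpoints in different components.
B—F (4): add — endpoints in different components.
B—D (7): add — endpoints in different components.
C—D (8): add — endpoints in different components.
A—F (9): add — endpoints in different components.
E—H (9): add — endpoints in different components.
A—C (14): skip — A and C already connected.
A—G (14): skip — A and G already connected.
C—E (15): add — endpoints in different components.
The 4th edge added is C—D.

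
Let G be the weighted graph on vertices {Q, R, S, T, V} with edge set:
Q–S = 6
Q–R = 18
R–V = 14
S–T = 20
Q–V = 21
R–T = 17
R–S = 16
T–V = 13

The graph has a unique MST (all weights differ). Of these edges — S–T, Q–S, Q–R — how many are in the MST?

1

Kruskal's algorithm — process edges by increasing weight (ties by edge label):
Q–S (6): add. Components now {Q,S} {V} {R} {T}
T–V (13): add. Components now {Q,S} {T,V} {R}
R–V (14): add. Components now {Q,S} {R,T,V}
R–S (16): add. Components now {Q,R,S,T,V}
MST edge set: {Q–S, T–V, R–V, R–S}.
Of the listed edges, {Q–S} are in the MST → 1.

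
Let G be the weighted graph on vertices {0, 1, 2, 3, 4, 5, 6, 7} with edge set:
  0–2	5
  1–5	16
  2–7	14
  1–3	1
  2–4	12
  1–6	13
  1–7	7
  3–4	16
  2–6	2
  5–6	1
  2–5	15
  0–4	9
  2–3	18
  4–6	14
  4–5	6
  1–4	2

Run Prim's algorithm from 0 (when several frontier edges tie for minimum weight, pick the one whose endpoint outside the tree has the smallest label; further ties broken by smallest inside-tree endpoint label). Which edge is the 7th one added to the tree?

Prim, starting at 0.
Step 1: cheapest edge leaving the tree is 0–2 (5); add 2.
Step 2: cheapest edge leaving the tree is 2–6 (2); add 6.
Step 3: cheapest edge leaving the tree is 5–6 (1); add 5.
Step 4: cheapest edge leaving the tree is 4–5 (6); add 4.
Step 5: cheapest edge leaving the tree is 1–4 (2); add 1.
Step 6: cheapest edge leaving the tree is 1–3 (1); add 3.
Step 7: cheapest edge leaving the tree is 1–7 (7); add 7.
The 7th edge added is 1–7.

1-7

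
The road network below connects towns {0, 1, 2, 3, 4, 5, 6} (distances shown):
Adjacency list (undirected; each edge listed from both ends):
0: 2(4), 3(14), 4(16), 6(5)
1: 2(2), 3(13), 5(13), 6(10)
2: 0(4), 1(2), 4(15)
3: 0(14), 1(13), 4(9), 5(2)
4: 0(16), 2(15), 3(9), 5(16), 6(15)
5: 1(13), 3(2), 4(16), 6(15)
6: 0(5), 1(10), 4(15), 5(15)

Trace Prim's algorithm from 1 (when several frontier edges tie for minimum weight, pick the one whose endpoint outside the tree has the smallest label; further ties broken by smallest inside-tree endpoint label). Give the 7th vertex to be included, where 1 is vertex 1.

Prim's algorithm from 1:
Step 1: cheapest edge leaving the tree is 1–2 (2); add 2.
Step 2: cheapest edge leaving the tree is 0–2 (4); add 0.
Step 3: cheapest edge leaving the tree is 0–6 (5); add 6.
Step 4: cheapest edge leaving the tree is 1–3 (13); add 3.
Step 5: cheapest edge leaving the tree is 3–5 (2); add 5.
Step 6: cheapest edge leaving the tree is 3–4 (9); add 4.
Vertex order: 1, 2, 0, 6, 3, 5, 4. The 7th vertex is 4.

4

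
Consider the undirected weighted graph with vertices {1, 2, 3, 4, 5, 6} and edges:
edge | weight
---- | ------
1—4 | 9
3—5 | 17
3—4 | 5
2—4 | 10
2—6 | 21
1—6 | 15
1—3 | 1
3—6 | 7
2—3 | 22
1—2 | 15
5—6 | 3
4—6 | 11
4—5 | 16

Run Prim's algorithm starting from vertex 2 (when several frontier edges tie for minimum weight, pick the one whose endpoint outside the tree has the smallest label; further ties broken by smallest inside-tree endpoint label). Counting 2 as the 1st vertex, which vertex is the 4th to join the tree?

Prim's algorithm from 2:
Step 1: cheapest edge leaving the tree is 2—4 (10); add 4.
Step 2: cheapest edge leaving the tree is 3—4 (5); add 3.
Step 3: cheapest edge leaving the tree is 1—3 (1); add 1.
Step 4: cheapest edge leaving the tree is 3—6 (7); add 6.
Step 5: cheapest edge leaving the tree is 5—6 (3); add 5.
Vertex order: 2, 4, 3, 1, 6, 5. The 4th vertex is 1.

1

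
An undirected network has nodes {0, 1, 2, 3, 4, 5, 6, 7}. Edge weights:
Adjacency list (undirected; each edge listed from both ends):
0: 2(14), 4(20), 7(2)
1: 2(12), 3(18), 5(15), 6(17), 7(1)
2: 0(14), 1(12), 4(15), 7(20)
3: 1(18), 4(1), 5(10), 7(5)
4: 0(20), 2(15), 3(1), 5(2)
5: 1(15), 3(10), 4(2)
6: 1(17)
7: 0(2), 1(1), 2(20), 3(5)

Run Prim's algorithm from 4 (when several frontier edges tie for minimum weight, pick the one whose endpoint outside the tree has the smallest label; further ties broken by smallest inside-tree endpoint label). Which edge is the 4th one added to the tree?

1-7

Grow the tree from 4 using Prim:
Step 1: frontier [3-4 1, 4-5 2, 2-4 15, 0-4 20] → take 3-4 (1); add 3.
Step 2: frontier [3-7 5, 3-5 10, 1-3 18, 4-5 2, 2-4 15, 0-4 20] → take 4-5 (2); add 5.
Step 3: frontier [3-7 5, 1-3 18, 2-4 15, 0-4 20, 1-5 15] → take 3-7 (5); add 7.
Step 4: frontier [1-3 18, 2-4 15, 0-4 20, 1-5 15, 1-7 1, 0-7 2, 2-7 20] → take 1-7 (1); add 1.
Step 5: frontier [1-2 12, 1-6 17, 2-4 15, 0-4 20, 0-7 2, 2-7 20] → take 0-7 (2); add 0.
Step 6: frontier [0-2 14, 1-2 12, 1-6 17, 2-4 15, 2-7 20] → take 1-2 (12); add 2.
Step 7: frontier [1-6 17] → take 1-6 (17); add 6.
The 4th edge added is 1-7.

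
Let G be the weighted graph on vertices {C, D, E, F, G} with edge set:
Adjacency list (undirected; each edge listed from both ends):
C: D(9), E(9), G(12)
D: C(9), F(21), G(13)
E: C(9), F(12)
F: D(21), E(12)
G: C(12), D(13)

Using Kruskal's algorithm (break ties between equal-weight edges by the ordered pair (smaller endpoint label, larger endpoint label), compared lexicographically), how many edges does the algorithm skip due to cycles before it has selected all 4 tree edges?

Sort edges by weight, then run Kruskal:
C—D (9): add. Components now {C,D} {E} {F} {G}
C—E (9): add. Components now {C,D,E} {F} {G}
C—G (12): add. Components now {C,D,E,G} {F}
E—F (12): add. Components now {C,D,E,F,G}
Edges rejected before the tree was complete: 0.

0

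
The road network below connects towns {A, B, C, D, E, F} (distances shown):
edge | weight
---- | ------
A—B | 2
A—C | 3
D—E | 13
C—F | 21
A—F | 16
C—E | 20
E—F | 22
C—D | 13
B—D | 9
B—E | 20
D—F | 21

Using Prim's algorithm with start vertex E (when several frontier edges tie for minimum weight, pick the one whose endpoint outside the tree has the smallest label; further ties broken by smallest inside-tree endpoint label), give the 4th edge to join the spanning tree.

Grow the tree from E using Prim:
Step 1: cheapest edge leaving the tree is D—E (13); add D.
Step 2: cheapest edge leaving the tree is B—D (9); add B.
Step 3: cheapest edge leaving the tree is A—B (2); add A.
Step 4: cheapest edge leaving the tree is A—C (3); add C.
Step 5: cheapest edge leaving the tree is A—F (16); add F.
The 4th edge added is A—C.

A-C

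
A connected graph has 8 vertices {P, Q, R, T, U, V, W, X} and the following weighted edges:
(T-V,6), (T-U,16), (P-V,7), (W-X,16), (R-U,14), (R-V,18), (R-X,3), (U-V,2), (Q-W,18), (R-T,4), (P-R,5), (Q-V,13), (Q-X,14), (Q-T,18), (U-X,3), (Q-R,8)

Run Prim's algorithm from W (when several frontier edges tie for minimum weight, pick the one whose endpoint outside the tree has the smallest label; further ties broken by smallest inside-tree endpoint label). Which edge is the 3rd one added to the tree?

Prim, starting at W.
Step 1: cheapest edge leaving the tree is W-X (16); add X.
Step 2: cheapest edge leaving the tree is R-X (3); add R.
Step 3: cheapest edge leaving the tree is U-X (3); add U.
Step 4: cheapest edge leaving the tree is U-V (2); add V.
Step 5: cheapest edge leaving the tree is R-T (4); add T.
Step 6: cheapest edge leaving the tree is P-R (5); add P.
Step 7: cheapest edge leaving the tree is Q-R (8); add Q.
The 3rd edge added is U-X.

U-X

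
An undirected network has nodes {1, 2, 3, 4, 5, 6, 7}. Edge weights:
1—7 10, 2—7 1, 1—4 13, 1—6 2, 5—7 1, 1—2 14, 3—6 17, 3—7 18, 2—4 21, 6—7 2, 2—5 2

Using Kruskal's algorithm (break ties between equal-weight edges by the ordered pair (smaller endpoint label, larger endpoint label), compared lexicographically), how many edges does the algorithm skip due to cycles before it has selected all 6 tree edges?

Sort edges by weight, then run Kruskal:
2—7 (1): add. Components now {1} {2,7} {3} {4} {5} {6}
5—7 (1): add. Components now {1} {2,5,7} {3} {4} {6}
1—6 (2): add. Components now {1,6} {2,5,7} {3} {4}
2—5 (2): skip — 2 and 5 already connected.
6—7 (2): add. Components now {1,2,5,6,7} {3} {4}
1—7 (10): skip — 1 and 7 already connected.
1—4 (13): add. Components now {1,2,4,5,6,7} {3}
1—2 (14): skip — 1 and 2 already connected.
3—6 (17): add. Components now {1,2,3,4,5,6,7}
Edges rejected before the tree was complete: 3.

3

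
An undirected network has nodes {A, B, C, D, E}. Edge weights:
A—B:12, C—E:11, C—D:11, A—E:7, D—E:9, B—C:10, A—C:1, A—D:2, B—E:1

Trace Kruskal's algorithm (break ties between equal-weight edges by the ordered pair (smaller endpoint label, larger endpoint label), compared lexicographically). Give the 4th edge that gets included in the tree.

A-E

Kruskal's algorithm — process edges by increasing weight (ties by edge label):
A—C (1): add — endpoints in different components.
B—E (1): add — endpoints in different components.
A—D (2): add — endpoints in different components.
A—E (7): add — endpoints in different components.
The 4th edge added is A—E.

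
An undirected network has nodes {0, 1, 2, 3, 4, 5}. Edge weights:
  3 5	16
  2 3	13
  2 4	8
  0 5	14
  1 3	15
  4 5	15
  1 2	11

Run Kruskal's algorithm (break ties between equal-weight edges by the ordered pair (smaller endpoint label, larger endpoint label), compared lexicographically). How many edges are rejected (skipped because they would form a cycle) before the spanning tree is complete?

Kruskal: consider edges lightest-first.
2 4 (8): add. Components now {0} {1} {2,4} {3} {5}
1 2 (11): add. Components now {0} {1,2,4} {3} {5}
2 3 (13): add. Components now {0} {1,2,3,4} {5}
0 5 (14): add. Components now {0,5} {1,2,3,4}
1 3 (15): skip — 1 and 3 already connected.
4 5 (15): add. Components now {0,1,2,3,4,5}
Edges rejected before the tree was complete: 1.

1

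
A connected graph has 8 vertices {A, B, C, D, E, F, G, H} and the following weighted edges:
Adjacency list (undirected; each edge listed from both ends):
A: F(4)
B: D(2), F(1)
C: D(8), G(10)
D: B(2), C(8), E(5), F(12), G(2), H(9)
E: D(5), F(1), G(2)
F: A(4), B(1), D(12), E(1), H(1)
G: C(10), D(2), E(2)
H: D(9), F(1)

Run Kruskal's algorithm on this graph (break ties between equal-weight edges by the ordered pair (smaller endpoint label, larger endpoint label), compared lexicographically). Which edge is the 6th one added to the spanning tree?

Kruskal: consider edges lightest-first.
B–F (1): add — endpoints in different components.
E–F (1): add — endpoints in different components.
F–H (1): add — endpoints in different components.
B–D (2): add — endpoints in different components.
D–G (2): add — endpoints in different components.
E–G (2): skip — E and G already connected.
A–F (4): add — endpoints in different components.
D–E (5): skip — D and E already connected.
C–D (8): add — endpoints in different components.
The 6th edge added is A–F.

A-F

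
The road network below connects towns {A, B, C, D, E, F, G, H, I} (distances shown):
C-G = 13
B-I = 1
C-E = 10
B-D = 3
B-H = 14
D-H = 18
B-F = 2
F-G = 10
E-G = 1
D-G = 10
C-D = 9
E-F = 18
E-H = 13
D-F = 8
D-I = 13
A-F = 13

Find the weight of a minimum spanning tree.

Kruskal: consider edges lightest-first.
B-I (1): add — endpoints in different components.
E-G (1): add — endpoints in different components.
B-F (2): add — endpoints in different components.
B-D (3): add — endpoints in different components.
D-F (8): skip — D and F already connected.
C-D (9): add — endpoints in different components.
C-E (10): add — endpoints in different components.
D-G (10): skip — D and G already connected.
F-G (10): skip — F and G already connected.
A-F (13): add — endpoints in different components.
C-G (13): skip — C and G already connected.
D-I (13): skip — D and I already connected.
E-H (13): add — endpoints in different components.
MST edges: B-I, E-G, B-F, B-D, C-D, C-E, A-F, E-H; total weight 1+1+2+3+9+10+13+13 = 52.

52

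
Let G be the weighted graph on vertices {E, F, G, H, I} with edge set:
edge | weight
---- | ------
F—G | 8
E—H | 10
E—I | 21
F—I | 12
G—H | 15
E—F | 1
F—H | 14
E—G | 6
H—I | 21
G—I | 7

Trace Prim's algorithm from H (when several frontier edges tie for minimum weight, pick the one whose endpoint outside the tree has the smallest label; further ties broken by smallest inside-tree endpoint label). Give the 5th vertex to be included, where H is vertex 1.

Prim's algorithm from H:
Step 1: frontier [E—H 10, F—H 14, G—H 15, H—I 21] → take E—H (10); add E.
Step 2: frontier [E—F 1, E—G 6, E—I 21, F—H 14, G—H 15, H—I 21] → take E—F (1); add F.
Step 3: frontier [E—G 6, E—I 21, F—G 8, F—I 12, G—H 15, H—I 21] → take E—G (6); add G.
Step 4: frontier [E—I 21, F—I 12, G—I 7, H—I 21] → take G—I (7); add I.
Vertex order: H, E, F, G, I. The 5th vertex is I.

I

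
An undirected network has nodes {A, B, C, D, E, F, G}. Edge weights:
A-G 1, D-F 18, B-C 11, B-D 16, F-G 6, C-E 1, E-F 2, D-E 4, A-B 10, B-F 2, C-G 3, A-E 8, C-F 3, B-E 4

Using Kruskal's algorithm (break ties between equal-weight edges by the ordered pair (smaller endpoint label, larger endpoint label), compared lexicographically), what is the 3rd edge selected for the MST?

Kruskal's algorithm — process edges by increasing weight (ties by edge label):
A-G (1): add — endpoints in different components.
C-E (1): add — endpoints in different components.
B-F (2): add — endpoints in different components.
E-F (2): add — endpoints in different components.
C-F (3): skip — C and F already connected.
C-G (3): add — endpoints in different components.
B-E (4): skip — B and E already connected.
D-E (4): add — endpoints in different components.
The 3rd edge added is B-F.

B-F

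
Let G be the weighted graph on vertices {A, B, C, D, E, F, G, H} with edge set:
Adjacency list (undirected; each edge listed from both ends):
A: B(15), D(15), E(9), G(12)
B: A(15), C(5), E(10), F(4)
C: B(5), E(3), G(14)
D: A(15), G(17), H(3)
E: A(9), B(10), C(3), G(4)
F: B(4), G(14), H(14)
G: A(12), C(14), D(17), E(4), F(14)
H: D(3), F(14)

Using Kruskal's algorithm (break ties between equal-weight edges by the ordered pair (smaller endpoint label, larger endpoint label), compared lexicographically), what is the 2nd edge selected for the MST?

Kruskal's algorithm — process edges by increasing weight (ties by edge label):
C-E (3): add — endpoints in different components.
D-H (3): add — endpoints in different components.
B-F (4): add — endpoints in different components.
E-G (4): add — endpoints in different components.
B-C (5): add — endpoints in different components.
A-E (9): add — endpoints in different components.
B-E (10): skip — B and E already connected.
A-G (12): skip — A and G already connected.
C-G (14): skip — C and G already connected.
F-G (14): skip — F and G already connected.
F-H (14): add — endpoints in different components.
The 2nd edge added is D-H.

D-H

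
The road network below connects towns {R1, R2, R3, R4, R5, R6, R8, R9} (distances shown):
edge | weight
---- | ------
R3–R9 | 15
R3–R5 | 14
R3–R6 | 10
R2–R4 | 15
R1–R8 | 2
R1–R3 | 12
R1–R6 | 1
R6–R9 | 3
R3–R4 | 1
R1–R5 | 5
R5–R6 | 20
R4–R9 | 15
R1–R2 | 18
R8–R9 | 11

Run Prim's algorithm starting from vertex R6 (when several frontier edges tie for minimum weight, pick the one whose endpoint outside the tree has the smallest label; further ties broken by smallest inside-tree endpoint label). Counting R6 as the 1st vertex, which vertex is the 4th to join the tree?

R9

Prim's algorithm from R6:
Step 1: frontier [R1–R6 1, R6–R9 3, R3–R6 10, R5–R6 20] → take R1–R6 (1); add R1.
Step 2: frontier [R1–R8 2, R1–R5 5, R1–R3 12, R1–R2 18, R6–R9 3, R3–R6 10, R5–R6 20] → take R1–R8 (2); add R8.
Step 3: frontier [R1–R5 5, R1–R3 12, R1–R2 18, R6–R9 3, R3–R6 10, R5–R6 20, R8–R9 11] → take R6–R9 (3); add R9.
Step 4: frontier [R1–R5 5, R1–R3 12, R1–R2 18, R3–R6 10, R5–R6 20, R3–R9 15, R4–R9 15] → take R1–R5 (5); add R5.
Step 5: frontier [R1–R3 12, R1–R2 18, R3–R5 14, R3–R6 10, R3–R9 15, R4–R9 15] → take R3–R6 (10); add R3.
Step 6: frontier [R1–R2 18, R3–R4 1, R4–R9 15] → take R3–R4 (1); add R4.
Step 7: frontier [R1–R2 18, R2–R4 15] → take R2–R4 (15); add R2.
Vertex order: R6, R1, R8, R9, R5, R3, R4, R2. The 4th vertex is R9.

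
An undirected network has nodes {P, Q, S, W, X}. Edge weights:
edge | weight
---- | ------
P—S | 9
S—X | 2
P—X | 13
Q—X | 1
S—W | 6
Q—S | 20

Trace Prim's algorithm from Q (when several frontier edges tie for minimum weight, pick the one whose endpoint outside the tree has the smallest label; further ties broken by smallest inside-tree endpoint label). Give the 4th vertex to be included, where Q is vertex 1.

W

Grow the tree from Q using Prim:
Step 1: frontier [Q—X 1, Q—S 20] → take Q—X (1); add X.
Step 2: frontier [Q—S 20, S—X 2, P—X 13] → take S—X (2); add S.
Step 3: frontier [S—W 6, P—S 9, P—X 13] → take S—W (6); add W.
Step 4: frontier [P—S 9, P—X 13] → take P—S (9); add P.
Vertex order: Q, X, S, W, P. The 4th vertex is W.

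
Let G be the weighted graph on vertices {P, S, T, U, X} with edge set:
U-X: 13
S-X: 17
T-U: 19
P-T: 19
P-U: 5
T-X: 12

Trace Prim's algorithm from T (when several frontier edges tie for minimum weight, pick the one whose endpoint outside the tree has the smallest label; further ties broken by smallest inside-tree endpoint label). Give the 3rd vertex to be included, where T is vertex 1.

Prim's algorithm from T:
Step 1: frontier [T-X 12, P-T 19, T-U 19] → take T-X (12); add X.
Step 2: frontier [P-T 19, T-U 19, U-X 13, S-X 17] → take U-X (13); add U.
Step 3: frontier [P-T 19, P-U 5, S-X 17] → take P-U (5); add P.
Step 4: frontier [S-X 17] → take S-X (17); add S.
Vertex order: T, X, U, P, S. The 3rd vertex is U.

U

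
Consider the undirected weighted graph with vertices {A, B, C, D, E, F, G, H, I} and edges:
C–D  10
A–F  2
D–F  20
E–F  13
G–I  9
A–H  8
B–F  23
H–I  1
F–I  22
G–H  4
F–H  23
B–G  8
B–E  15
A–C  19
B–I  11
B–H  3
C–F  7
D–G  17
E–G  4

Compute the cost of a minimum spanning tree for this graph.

39

Prim's algorithm from G:
Step 1: cheapest edge leaving the tree is E–G (4); add E.
Step 2: cheapest edge leaving the tree is G–H (4); add H.
Step 3: cheapest edge leaving the tree is H–I (1); add I.
Step 4: cheapest edge leaving the tree is B–H (3); add B.
Step 5: cheapest edge leaving the tree is A–H (8); add A.
Step 6: cheapest edge leaving the tree is A–F (2); add F.
Step 7: cheapest edge leaving the tree is C–F (7); add C.
Step 8: cheapest edge leaving the tree is C–D (10); add D.
MST edges: E–G, G–H, H–I, B–H, A–H, A–F, C–F, C–D; total weight 4+4+1+3+8+2+7+10 = 39.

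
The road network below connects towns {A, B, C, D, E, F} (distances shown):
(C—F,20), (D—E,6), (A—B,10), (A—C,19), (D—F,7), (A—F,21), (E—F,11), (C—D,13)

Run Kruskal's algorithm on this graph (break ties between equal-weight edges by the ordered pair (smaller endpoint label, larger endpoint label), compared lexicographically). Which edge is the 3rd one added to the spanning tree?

Sort edges by weight, then run Kruskal:
D—E (6): add — endpoints in different components.
D—F (7): add — endpoints in different components.
A—B (10): add — endpoints in different components.
E—F (11): skip — E and F already connected.
C—D (13): add — endpoints in different components.
A—C (19): add — endpoints in different components.
The 3rd edge added is A—B.

A-B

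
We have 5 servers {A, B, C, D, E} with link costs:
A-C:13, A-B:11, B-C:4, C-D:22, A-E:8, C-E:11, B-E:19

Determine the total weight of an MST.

45

Kruskal's algorithm — process edges by increasing weight (ties by edge label):
B-C (4): add — endpoints in different components.
A-E (8): add — endpoints in different components.
A-B (11): add — endpoints in different components.
C-E (11): skip — C and E already connected.
A-C (13): skip — A and C already connected.
B-E (19): skip — B and E already connected.
C-D (22): add — endpoints in different components.
MST edges: B-C, A-E, A-B, C-D; total weight 4+8+11+22 = 45.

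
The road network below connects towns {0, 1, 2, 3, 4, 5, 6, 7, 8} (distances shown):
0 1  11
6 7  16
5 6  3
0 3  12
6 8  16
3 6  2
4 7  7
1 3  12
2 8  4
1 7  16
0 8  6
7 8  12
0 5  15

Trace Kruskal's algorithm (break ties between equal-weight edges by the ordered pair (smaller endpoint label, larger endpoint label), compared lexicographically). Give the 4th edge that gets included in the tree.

0-8

Sort edges by weight, then run Kruskal:
3 6 (2): add — endpoints in different components.
5 6 (3): add — endpoints in different components.
2 8 (4): add — endpoints in different components.
0 8 (6): add — endpoints in different components.
4 7 (7): add — endpoints in different components.
0 1 (11): add — endpoints in different components.
0 3 (12): add — endpoints in different components.
1 3 (12): skip — 1 and 3 already connected.
7 8 (12): add — endpoints in different components.
The 4th edge added is 0 8.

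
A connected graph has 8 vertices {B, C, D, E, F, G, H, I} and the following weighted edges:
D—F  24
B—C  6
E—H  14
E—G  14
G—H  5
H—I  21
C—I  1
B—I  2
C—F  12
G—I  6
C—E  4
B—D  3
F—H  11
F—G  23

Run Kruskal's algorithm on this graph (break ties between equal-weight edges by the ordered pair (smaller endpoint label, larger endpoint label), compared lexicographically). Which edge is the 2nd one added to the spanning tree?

B-I

Kruskal's algorithm — process edges by increasing weight (ties by edge label):
C—I (1): add — endpoints in different components.
B—I (2): add — endpoints in different components.
B—D (3): add — endpoints in different components.
C—E (4): add — endpoints in different components.
G—H (5): add — endpoints in different components.
B—C (6): skip — B and C already connected.
G—I (6): add — endpoints in different components.
F—H (11): add — endpoints in different components.
The 2nd edge added is B—I.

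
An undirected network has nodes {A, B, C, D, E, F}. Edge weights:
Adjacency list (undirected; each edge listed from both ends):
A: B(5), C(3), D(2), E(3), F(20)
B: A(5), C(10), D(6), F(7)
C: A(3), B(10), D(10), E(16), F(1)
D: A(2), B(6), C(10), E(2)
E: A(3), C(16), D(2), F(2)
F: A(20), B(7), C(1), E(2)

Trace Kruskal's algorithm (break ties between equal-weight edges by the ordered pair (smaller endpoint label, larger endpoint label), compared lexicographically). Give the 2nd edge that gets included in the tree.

A-D

Sort edges by weight, then run Kruskal:
C–F (1): add. Components now {A} {B} {C,F} {D} {E}
A–D (2): add. Components now {A,D} {B} {C,F} {E}
D–E (2): add. Components now {A,D,E} {B} {C,F}
E–F (2): add. Components now {A,C,D,E,F} {B}
A–C (3): skip — A and C already connected.
A–E (3): skip — A and E already connected.
A–B (5): add. Components now {A,B,C,D,E,F}
The 2nd edge added is A–D.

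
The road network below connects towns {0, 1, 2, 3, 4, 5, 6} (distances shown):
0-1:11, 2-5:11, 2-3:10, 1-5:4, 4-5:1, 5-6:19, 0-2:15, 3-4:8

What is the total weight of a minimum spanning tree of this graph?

53

Kruskal's algorithm — process edges by increasing weight (ties by edge label):
4-5 (1): add — endpoints in different components.
1-5 (4): add — endpoints in different components.
3-4 (8): add — endpoints in different components.
2-3 (10): add — endpoints in different components.
0-1 (11): add — endpoints in different components.
2-5 (11): skip — 2 and 5 already connected.
0-2 (15): skip — 0 and 2 already connected.
5-6 (19): add — endpoints in different components.
MST edges: 4-5, 1-5, 3-4, 2-3, 0-1, 5-6; total weight 1+4+8+10+11+19 = 53.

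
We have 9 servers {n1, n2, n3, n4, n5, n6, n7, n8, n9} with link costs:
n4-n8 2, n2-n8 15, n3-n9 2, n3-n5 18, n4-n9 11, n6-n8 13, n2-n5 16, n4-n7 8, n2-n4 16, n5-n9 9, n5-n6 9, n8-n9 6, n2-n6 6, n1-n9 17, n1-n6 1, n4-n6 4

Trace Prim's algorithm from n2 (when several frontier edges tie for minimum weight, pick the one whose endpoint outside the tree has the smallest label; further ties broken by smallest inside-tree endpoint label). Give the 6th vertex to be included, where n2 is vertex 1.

Prim, starting at n2.
Step 1: cheapest edge leaving the tree is n2-n6 (6); add n6.
Step 2: cheapest edge leaving the tree is n1-n6 (1); add n1.
Step 3: cheapest edge leaving the tree is n4-n6 (4); add n4.
Step 4: cheapest edge leaving the tree is n4-n8 (2); add n8.
Step 5: cheapest edge leaving the tree is n8-n9 (6); add n9.
Step 6: cheapest edge leaving the tree is n3-n9 (2); add n3.
Step 7: cheapest edge leaving the tree is n4-n7 (8); add n7.
Step 8: cheapest edge leaving the tree is n5-n6 (9); add n5.
Vertex order: n2, n6, n1, n4, n8, n9, n3, n7, n5. The 6th vertex is n9.

n9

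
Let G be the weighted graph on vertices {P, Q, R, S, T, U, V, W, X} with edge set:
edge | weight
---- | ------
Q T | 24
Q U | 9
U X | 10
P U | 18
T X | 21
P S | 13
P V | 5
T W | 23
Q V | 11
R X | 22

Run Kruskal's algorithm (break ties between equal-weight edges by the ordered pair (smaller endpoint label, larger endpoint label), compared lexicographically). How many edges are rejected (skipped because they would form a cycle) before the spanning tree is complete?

Kruskal: consider edges lightest-first.
P V (5): add — endpoints in different components.
Q U (9): add — endpoints in different components.
U X (10): add — endpoints in different components.
Q V (11): add — endpoints in different components.
P S (13): add — endpoints in different components.
P U (18): skip — P and U already connected.
T X (21): add — endpoints in different components.
R X (22): add — endpoints in different components.
T W (23): add — endpoints in different components.
Edges rejected before the tree was complete: 1.

1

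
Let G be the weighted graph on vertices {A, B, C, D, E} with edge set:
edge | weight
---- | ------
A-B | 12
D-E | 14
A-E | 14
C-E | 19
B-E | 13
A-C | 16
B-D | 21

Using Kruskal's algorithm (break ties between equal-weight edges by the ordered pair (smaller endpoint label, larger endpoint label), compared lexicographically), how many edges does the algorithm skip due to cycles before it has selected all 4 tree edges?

1

Kruskal's algorithm — process edges by increasing weight (ties by edge label):
A-B (12): add. Components now {A,B} {C} {D} {E}
B-E (13): add. Components now {A,B,E} {C} {D}
A-E (14): skip — A and E already connected.
D-E (14): add. Components now {A,B,D,E} {C}
A-C (16): add. Components now {A,B,C,D,E}
Edges rejected before the tree was complete: 1.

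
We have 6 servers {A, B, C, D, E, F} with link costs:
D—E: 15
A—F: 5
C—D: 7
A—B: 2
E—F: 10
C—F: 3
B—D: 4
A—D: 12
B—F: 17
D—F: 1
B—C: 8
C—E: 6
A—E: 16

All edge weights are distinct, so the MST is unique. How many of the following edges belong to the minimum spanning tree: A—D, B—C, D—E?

0

Kruskal's algorithm — process edges by increasing weight (ties by edge label):
D—F (1): add. Components now {A} {B} {C} {D,F} {E}
A—B (2): add. Components now {A,B} {C} {D,F} {E}
C—F (3): add. Components now {A,B} {C,D,F} {E}
B—D (4): add. Components now {A,B,C,D,F} {E}
A—F (5): skip — A and F already connected.
C—E (6): add. Components now {A,B,C,D,E,F}
MST edge set: {D—F, A—B, C—F, B—D, C—E}.
Of the listed edges, {} are in the MST → 0.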